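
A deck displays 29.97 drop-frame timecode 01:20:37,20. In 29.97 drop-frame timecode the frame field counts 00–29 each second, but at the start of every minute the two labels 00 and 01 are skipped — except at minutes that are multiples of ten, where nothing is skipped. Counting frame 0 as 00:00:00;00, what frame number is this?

144986

As if non-drop at 30 labels/s: (1 × 3600 + 20 × 60 + 37) × 30 + 20 = 145130.
Minute boundaries passed: 80; those not divisible by 10: 80 − 8 = 72; dropped labels = 2 × 72 = 144.
Actual frame index = 145130 − 144 = 144986.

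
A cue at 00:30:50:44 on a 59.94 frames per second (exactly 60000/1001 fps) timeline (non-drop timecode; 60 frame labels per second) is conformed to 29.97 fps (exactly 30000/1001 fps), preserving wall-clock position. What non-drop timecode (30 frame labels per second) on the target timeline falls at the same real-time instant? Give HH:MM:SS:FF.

00:30:50:22

Source frame index: (0×3600 + 30×60 + 50) × 60 + 44 = 111044.
Real time: 111044 / (60000/1001) = 27788761/15000 s.
Target frame: (27788761/15000) × (30000/1001) = 55522.
At 30 labels/s: frame 55522 → 00:30:50:22.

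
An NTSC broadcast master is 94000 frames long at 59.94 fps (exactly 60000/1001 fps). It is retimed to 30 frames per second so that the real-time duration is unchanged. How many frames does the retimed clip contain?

Target frames = source frames × (target rate / source rate) = 94000 × (30)/(60000/1001) = 94000 × 1001/2000 = 47047.

47047 frames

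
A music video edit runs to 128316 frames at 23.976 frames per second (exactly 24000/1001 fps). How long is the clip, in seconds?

Running time = 128316 / (24000/1001) = 5351.8465 s.

5351.8465 seconds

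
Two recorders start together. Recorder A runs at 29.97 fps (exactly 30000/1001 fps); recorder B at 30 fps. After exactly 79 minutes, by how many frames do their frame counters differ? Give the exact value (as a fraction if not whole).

142200/1001 frames

79 min = 4740 s.
A emits 30000/1001 × 4740 = 142200000/1001 frames; B emits 30 × 4740 = 142200.
Difference = 142200/1001 frames (≈ 142.0579); B is ahead of A.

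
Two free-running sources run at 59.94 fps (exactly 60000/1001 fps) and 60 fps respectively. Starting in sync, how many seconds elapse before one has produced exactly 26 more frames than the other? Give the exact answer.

13013/30 seconds

The gap grows by |60 − 60000/1001| = 60/1001 frames per second.
Time for a 26-frame gap: 26 ÷ (60/1001) = 13013/30 s.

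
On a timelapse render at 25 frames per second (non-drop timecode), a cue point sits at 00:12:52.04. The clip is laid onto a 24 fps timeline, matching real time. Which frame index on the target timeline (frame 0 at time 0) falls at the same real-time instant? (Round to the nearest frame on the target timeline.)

Source frame index: (0×3600 + 12×60 + 52) × 25 + 4 = 19304.
Real time: 19304 / (25) = 19304/25 s.
Target frame: (19304/25) × (24) = 463296/25 ≈ 18531.840 → 18532.

frame 18532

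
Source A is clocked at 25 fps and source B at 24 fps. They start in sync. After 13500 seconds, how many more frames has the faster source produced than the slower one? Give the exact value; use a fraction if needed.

13500 frames

A emits 25 × 13500 = 337500 frames; B emits 24 × 13500 = 324000.
Difference = 13500 frames; B is behind A.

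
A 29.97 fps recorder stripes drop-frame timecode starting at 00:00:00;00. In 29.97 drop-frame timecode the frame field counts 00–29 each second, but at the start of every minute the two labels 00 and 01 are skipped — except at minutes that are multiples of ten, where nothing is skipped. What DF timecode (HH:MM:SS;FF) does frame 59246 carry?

Ten DF minutes hold 17982 frames, so frame 59246 lies in block 3 (frames 53946–71927) with 5300 frames into that block.
The block's first minute is 1800 frames and the rest 1798 each; 5300 frames reaches minute 2, so 3 × 18 + 2 × 2 = 58 labels have been skipped so far.
Adding those back, label number 59246 + 58 = 59304 at 30 labels/s is 1976 s + 24 f = 0 h 32 min 56 s frame 24, i.e. 00:32:56;24.

00:32:56;24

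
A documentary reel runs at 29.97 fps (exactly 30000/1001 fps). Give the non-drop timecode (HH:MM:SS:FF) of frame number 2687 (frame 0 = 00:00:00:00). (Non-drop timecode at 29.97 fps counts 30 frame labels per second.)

2687 ÷ 30 = 89 full seconds, remainder 17 frames.
89 s = 0 h 1 min 29 s.
Timecode: 00:01:29:17.

00:01:29:17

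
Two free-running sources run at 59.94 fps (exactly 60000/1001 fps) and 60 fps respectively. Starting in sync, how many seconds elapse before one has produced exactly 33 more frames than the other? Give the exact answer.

550.55 seconds

The gap grows by |60 − 60000/1001| = 60/1001 frames per second.
Time for a 33-frame gap: 33 ÷ (60/1001) = 550.55 s.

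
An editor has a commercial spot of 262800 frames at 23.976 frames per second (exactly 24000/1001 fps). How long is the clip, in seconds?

Running time = 262800 / (24000/1001) = 10960.95 s.

10960.95 seconds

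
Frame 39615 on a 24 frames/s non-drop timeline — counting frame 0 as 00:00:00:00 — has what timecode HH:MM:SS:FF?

39615 ÷ 24 = 1650 full seconds, remainder 15 frames.
1650 s = 0 h 27 min 30 s.
Timecode: 00:27:30:15.

00:27:30:15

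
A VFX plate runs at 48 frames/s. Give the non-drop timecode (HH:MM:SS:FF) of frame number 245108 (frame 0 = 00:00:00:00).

245108 ÷ 48 = 5106 full seconds, remainder 20 frames.
5106 s = 1 h 25 min 6 s.
Timecode: 01:25:06:20.

01:25:06:20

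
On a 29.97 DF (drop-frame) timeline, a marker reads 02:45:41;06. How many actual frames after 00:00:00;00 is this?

297938

As if non-drop at 30 labels/s: (2 × 3600 + 45 × 60 + 41) × 30 + 6 = 298236.
Minute boundaries passed: 165; those not divisible by 10: 165 − 16 = 149; dropped labels = 2 × 149 = 298.
Actual frame index = 298236 − 298 = 297938.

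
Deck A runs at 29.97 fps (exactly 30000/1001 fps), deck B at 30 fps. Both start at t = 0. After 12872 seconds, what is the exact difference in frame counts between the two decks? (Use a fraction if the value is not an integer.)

A emits 30000/1001 × 12872 = 386160000/1001 frames; B emits 30 × 12872 = 386160.
Difference = 386160/1001 frames (≈ 385.7742); B is ahead of A.

386160/1001 frames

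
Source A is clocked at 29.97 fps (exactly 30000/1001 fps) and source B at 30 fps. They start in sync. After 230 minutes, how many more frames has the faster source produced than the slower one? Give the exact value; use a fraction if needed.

414000/1001 frames

230 min = 13800 s.
A emits 30000/1001 × 13800 = 414000000/1001 frames; B emits 30 × 13800 = 414000.
Difference = 414000/1001 frames (≈ 413.5864); B is ahead of A.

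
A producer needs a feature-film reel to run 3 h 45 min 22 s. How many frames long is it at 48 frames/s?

649056 frames

3 h 45 min 22 s = 13522 s.
Frames = 13522 × 48 = 649056.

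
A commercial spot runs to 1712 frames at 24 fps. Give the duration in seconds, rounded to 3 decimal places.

Running time = 1712 × 1/24 = 214/3 s ≈ 71.333 s.

71.333 seconds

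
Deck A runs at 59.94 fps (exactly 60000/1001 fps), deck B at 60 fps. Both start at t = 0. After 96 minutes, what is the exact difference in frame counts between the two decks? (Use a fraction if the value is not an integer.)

96 min = 5760 s.
A emits 60000/1001 × 5760 = 345600000/1001 frames; B emits 60 × 5760 = 345600.
Difference = 345600/1001 frames (≈ 345.2547); B is ahead of A.

345600/1001 frames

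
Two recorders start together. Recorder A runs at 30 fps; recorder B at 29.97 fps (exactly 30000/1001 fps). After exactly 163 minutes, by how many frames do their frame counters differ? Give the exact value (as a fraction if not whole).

163 min = 9780 s.
A emits 30 × 9780 = 293400 frames; B emits 30000/1001 × 9780 = 293400000/1001.
Difference = 293400/1001 frames (≈ 293.1069); B is behind A.

293400/1001 frames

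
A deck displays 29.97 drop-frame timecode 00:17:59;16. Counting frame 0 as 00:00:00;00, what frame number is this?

Complete 10-minute blocks: 1, each 17982 frames → 17982.
Remaining 7 whole minutes in the current block: 1800 + 6 × 1798 = 12588 frames.
Within the current minute: 59 × 30 + 16 − 2 = 1784 (labels ;00/;01 skipped at this minute). Total = 17982 + 12588 + 1784 = 32354.

32354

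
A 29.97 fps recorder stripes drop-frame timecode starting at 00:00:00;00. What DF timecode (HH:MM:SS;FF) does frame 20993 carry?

00:11:40;13

Each 10-minute DF block holds 10 × 60 × 30 − 9 × 2 = 17982 frames. 20993 ÷ 17982 → 1 full block, remainder 3011.
Within the partial block the first minute is 1800 frames and each further minute 1798, so 1 further minute boundary passed. Total skipped labels = 18 × 1 + 2 × 1 = 20.
Non-drop label index = 20993 + 20 = 21013; at 30 labels/s that is 00:11:40:13, i.e. DF 00:11:40;13.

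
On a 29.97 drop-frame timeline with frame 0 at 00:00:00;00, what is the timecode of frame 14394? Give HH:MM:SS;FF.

Ten DF minutes hold 17982 frames, so frame 14394 lies in block 0 (frames 0–17981) with 14394 frames into that block.
The block's first minute is 1800 frames and the rest 1798 each; 14394 frames reaches minute 8, so 0 × 18 + 8 × 2 = 16 labels have been skipped so far.
Adding those back, label number 14394 + 16 = 14410 at 30 labels/s is 480 s + 10 f = 0 h 8 min 0 s frame 10, i.e. 00:08:00;10.

00:08:00;10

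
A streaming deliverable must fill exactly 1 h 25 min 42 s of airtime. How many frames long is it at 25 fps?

128550 frames

1 h 25 min 42 s = 5142 s.
Frames = 5142 × 25 = 128550.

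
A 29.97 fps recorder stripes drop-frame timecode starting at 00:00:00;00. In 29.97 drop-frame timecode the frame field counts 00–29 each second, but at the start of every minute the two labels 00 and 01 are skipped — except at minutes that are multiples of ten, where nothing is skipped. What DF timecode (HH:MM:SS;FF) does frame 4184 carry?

00:02:19;18

Ten DF minutes hold 17982 frames, so frame 4184 lies in block 0 (frames 0–17981) with 4184 frames into that block.
The block's first minute is 1800 frames and the rest 1798 each; 4184 frames reaches minute 2, so 0 × 18 + 2 × 2 = 4 labels have been skipped so far.
Adding those back, label number 4184 + 4 = 4188 at 30 labels/s is 139 s + 18 f = 0 h 2 min 19 s frame 18, i.e. 00:02:19;18.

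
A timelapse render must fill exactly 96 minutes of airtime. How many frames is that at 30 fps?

172800 frames

96 min = 5760 s.
Frames = 5760 × 30 = 172800.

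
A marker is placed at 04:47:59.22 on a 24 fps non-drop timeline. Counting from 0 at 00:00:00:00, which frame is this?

Total seconds to the label: (4 × 3600 + 47 × 60 + 59) = 17279.
Frame index = 17279 × 24 + 22 = 414718.

414718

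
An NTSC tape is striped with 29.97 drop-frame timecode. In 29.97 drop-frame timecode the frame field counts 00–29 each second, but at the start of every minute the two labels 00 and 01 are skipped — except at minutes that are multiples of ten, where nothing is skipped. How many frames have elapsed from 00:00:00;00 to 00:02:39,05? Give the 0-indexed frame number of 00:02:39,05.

As if non-drop at 30 labels/s: (0 × 3600 + 2 × 60 + 39) × 30 + 5 = 4775.
Minute boundaries passed: 2; those not divisible by 10: 2 − 0 = 2; dropped labels = 2 × 2 = 4.
Actual frame index = 4775 − 4 = 4771.

4771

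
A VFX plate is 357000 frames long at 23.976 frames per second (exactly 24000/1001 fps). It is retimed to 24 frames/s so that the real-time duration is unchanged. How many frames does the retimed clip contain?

357357 frames

Target frames = source frames × (target rate / source rate) = 357000 × (24)/(24000/1001) = 357000 × 1001/1000 = 357357.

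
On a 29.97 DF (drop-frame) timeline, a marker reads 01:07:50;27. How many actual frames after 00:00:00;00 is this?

122005

As if non-drop at 30 labels/s: (1 × 3600 + 7 × 60 + 50) × 30 + 27 = 122127.
Minute boundaries passed: 67; those not divisible by 10: 67 − 6 = 61; dropped labels = 2 × 61 = 122.
Actual frame index = 122127 − 122 = 122005.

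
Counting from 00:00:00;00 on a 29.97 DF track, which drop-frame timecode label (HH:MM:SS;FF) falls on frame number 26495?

Ten DF minutes hold 17982 frames, so frame 26495 lies in block 1 (frames 17982–35963) with 8513 frames into that block.
The block's first minute is 1800 frames and the rest 1798 each; 8513 frames reaches minute 4, so 1 × 18 + 4 × 2 = 26 labels have been skipped so far.
Adding those back, label number 26495 + 26 = 26521 at 30 labels/s is 884 s + 1 f = 0 h 14 min 44 s frame 1, i.e. 00:14:44;01.

00:14:44;01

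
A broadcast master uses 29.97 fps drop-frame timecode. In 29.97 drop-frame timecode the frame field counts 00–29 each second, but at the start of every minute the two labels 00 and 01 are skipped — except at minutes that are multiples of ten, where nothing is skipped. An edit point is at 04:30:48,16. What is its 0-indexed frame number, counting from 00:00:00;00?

As if non-drop at 30 labels/s: (4 × 3600 + 30 × 60 + 48) × 30 + 16 = 487456.
Minute boundaries passed: 270; those not divisible by 10: 270 − 27 = 243; dropped labels = 2 × 243 = 486.
Actual frame index = 487456 − 486 = 486970.

486970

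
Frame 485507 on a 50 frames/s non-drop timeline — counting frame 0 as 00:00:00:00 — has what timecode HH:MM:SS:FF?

485507 ÷ 50 = 9710 full seconds, remainder 7 frames.
9710 s = 2 h 41 min 50 s.
Timecode: 02:41:50:07.

02:41:50:07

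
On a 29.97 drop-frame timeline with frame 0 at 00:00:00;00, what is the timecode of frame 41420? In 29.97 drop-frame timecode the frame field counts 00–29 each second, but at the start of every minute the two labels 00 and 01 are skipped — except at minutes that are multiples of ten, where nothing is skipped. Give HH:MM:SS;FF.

00:23:02;02

Ten DF minutes hold 17982 frames, so frame 41420 lies in block 2 (frames 35964–53945) with 5456 frames into that block.
The block's first minute is 1800 frames and the rest 1798 each; 5456 frames reaches minute 3, so 2 × 18 + 3 × 2 = 42 labels have been skipped so far.
Adding those back, label number 41420 + 42 = 41462 at 30 labels/s is 1382 s + 2 f = 0 h 23 min 2 s frame 2, i.e. 00:23:02;02.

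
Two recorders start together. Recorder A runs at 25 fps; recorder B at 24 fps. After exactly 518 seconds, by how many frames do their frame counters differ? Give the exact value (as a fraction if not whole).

A emits 25 × 518 = 12950 frames; B emits 24 × 518 = 12432.
Difference = 518 frames; B is behind A.

518 frames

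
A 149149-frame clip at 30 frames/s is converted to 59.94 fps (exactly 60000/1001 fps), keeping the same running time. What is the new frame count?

Target frames = source frames × (target rate / source rate) = 149149 × (60000/1001)/(30) = 149149 × 2000/1001 = 298000.

298000 frames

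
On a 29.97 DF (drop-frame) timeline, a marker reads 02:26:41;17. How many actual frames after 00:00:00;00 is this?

As if non-drop at 30 labels/s: (2 × 3600 + 26 × 60 + 41) × 30 + 17 = 264047.
Minute boundaries passed: 146; those not divisible by 10: 146 − 14 = 132; dropped labels = 2 × 132 = 264.
Actual frame index = 264047 − 264 = 263783.

263783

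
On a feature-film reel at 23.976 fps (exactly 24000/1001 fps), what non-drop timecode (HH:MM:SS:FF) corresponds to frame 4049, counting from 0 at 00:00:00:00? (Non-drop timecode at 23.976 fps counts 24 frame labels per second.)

00:02:48:17

4049 ÷ 24 = 168 full seconds, remainder 17 frames.
168 s = 0 h 2 min 48 s.
Timecode: 00:02:48:17.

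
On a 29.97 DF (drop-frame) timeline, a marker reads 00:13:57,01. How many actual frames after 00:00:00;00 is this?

Complete 10-minute blocks: 1, each 17982 frames → 17982.
Remaining 3 whole minutes in the current block: 1800 + 2 × 1798 = 5396 frames.
Within the current minute: 57 × 30 + 1 − 2 = 1709 (labels ;00/;01 skipped at this minute). Total = 17982 + 5396 + 1709 = 25087.

25087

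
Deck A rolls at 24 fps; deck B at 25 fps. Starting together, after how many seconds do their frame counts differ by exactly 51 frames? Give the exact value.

The gap grows by |25 − 24| = 1 frame per second.
Time for a 51-frame gap: 51 ÷ (1) = 51 s.

51 seconds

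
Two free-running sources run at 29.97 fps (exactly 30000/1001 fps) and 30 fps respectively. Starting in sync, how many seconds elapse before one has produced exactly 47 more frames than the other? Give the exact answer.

The gap grows by |30 − 30000/1001| = 30/1001 frames per second.
Time for a 47-frame gap: 47 ÷ (30/1001) = 47047/30 s.

47047/30 seconds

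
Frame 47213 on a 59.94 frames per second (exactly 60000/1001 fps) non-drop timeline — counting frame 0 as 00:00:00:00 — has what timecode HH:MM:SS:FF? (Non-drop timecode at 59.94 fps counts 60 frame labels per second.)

47213 ÷ 60 = 786 full seconds, remainder 53 frames.
786 s = 0 h 13 min 6 s.
Timecode: 00:13:06:53.

00:13:06:53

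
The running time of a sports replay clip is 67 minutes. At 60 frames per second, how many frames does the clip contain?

67 min = 4020 s.
Frames = 4020 × 60 = 241200.

241200 frames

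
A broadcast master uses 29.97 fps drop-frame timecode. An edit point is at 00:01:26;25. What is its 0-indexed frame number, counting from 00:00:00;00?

2603

Complete 10-minute blocks: 0, each 17982 frames → 0.
Remaining 1 whole minute in the current block: 1800 + 0 × 1798 = 1800 frames.
Within the current minute: 26 × 30 + 25 − 2 = 803 (labels ;00/;01 skipped at this minute). Total = 0 + 1800 + 803 = 2603.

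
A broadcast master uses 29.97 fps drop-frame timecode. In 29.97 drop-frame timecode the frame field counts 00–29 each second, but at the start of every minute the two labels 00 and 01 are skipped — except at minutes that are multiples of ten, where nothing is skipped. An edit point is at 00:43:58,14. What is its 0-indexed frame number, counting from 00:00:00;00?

79076

As if non-drop at 30 labels/s: (0 × 3600 + 43 × 60 + 58) × 30 + 14 = 79154.
Minute boundaries passed: 43; those not divisible by 10: 43 − 4 = 39; dropped labels = 2 × 39 = 78.
Actual frame index = 79154 − 78 = 79076.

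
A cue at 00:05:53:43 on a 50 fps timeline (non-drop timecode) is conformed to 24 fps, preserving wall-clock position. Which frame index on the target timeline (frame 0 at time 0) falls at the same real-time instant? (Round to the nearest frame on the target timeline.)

Source frame index: (0×3600 + 5×60 + 53) × 50 + 43 = 17693.
Real time: 17693 / (50) = 17693/50 s.
Target frame: (17693/50) × (24) = 212316/25 ≈ 8492.640 → 8493.

frame 8493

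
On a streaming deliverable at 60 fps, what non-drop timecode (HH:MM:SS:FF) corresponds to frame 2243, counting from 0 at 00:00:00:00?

2243 ÷ 60 = 37 full seconds, remainder 23 frames.
37 s = 0 h 0 min 37 s.
Timecode: 00:00:37:23.

00:00:37:23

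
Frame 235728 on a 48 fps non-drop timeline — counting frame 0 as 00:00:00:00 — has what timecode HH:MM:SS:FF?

235728 ÷ 48 = 4911 full seconds, remainder 0 frames.
4911 s = 1 h 21 min 51 s.
Timecode: 01:21:51:00.

01:21:51:00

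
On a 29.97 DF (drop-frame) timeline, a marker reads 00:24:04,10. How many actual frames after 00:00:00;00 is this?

43286

Complete 10-minute blocks: 2, each 17982 frames → 35964.
Remaining 4 whole minutes in the current block: 1800 + 3 × 1798 = 7194 frames.
Within the current minute: 4 × 30 + 10 − 2 = 128 (labels ;00/;01 skipped at this minute). Total = 35964 + 7194 + 128 = 43286.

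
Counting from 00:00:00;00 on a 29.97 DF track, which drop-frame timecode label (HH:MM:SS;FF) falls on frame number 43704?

Each 10-minute DF block holds 10 × 60 × 30 − 9 × 2 = 17982 frames. 43704 ÷ 17982 → 2 full blocks, remainder 7740.
Within the partial block the first minute is 1800 frames and each further minute 1798, so 4 further minute boundaries passed. Total skipped labels = 18 × 2 + 2 × 4 = 44.
Non-drop label index = 43704 + 44 = 43748; at 30 labels/s that is 00:24:18:08, i.e. DF 00:24:18;08.

00:24:18;08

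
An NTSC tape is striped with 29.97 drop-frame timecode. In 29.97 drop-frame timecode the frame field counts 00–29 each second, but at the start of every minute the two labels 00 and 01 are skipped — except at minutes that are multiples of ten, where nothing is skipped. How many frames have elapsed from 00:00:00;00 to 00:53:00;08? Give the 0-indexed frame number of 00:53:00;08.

As if non-drop at 30 labels/s: (0 × 3600 + 53 × 60 + 0) × 30 + 8 = 95408.
Minute boundaries passed: 53; those not divisible by 10: 53 − 5 = 48; dropped labels = 2 × 48 = 96.
Actual frame index = 95408 − 96 = 95312.

95312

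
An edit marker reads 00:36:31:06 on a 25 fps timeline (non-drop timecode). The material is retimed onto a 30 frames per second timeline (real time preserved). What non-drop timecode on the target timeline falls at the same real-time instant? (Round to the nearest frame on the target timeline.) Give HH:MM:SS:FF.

Source frame index: (0×3600 + 36×60 + 31) × 25 + 6 = 54781.
Real time: 54781 / (25) = 54781/25 s.
Target frame: (54781/25) × (30) = 328686/5 ≈ 65737.200 → 65737.
At 30 labels/s: frame 65737 → 00:36:31:07.

00:36:31:07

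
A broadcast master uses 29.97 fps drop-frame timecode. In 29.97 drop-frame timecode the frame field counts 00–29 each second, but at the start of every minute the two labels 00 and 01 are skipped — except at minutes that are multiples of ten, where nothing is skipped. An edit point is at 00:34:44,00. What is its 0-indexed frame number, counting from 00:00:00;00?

62458

As if non-drop at 30 labels/s: (0 × 3600 + 34 × 60 + 44) × 30 + 0 = 62520.
Minute boundaries passed: 34; those not divisible by 10: 34 − 3 = 31; dropped labels = 2 × 31 = 62.
Actual frame index = 62520 − 62 = 62458.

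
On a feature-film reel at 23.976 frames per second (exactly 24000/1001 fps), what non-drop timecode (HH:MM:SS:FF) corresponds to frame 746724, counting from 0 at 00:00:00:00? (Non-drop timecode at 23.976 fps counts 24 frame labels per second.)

746724 ÷ 24 = 31113 full seconds, remainder 12 frames.
31113 s = 8 h 38 min 33 s.
Timecode: 08:38:33:12.

08:38:33:12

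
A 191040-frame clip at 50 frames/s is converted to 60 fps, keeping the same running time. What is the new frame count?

Target frames = source frames × (target rate / source rate) = 191040 × (60)/(50) = 191040 × 6/5 = 229248.

229248 frames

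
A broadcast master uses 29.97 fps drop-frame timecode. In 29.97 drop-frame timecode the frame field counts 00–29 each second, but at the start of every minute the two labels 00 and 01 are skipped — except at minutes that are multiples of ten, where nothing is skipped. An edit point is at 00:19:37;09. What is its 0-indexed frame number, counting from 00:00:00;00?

35283

As if non-drop at 30 labels/s: (0 × 3600 + 19 × 60 + 37) × 30 + 9 = 35319.
Minute boundaries passed: 19; those not divisible by 10: 19 − 1 = 18; dropped labels = 2 × 18 = 36.
Actual frame index = 35319 − 36 = 35283.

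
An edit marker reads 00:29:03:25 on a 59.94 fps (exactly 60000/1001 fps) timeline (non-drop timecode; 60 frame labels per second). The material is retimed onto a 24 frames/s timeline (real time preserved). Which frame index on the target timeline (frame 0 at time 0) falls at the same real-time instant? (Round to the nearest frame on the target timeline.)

frame 41884

Source frame index: (0×3600 + 29×60 + 3) × 60 + 25 = 104605.
Real time: 104605 / (60000/1001) = 20941921/12000 s.
Target frame: (20941921/12000) × (24) = 20941921/500 ≈ 41883.842 → 41884.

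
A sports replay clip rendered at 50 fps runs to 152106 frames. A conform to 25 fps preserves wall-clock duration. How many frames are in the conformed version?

Target frames = source frames × (target rate / source rate) = 152106 × (25)/(50) = 152106 × 1/2 = 76053.

76053 frames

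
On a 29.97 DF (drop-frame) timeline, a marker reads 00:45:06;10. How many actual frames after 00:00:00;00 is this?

Complete 10-minute blocks: 4, each 17982 frames → 71928.
Remaining 5 whole minutes in the current block: 1800 + 4 × 1798 = 8992 frames.
Within the current minute: 6 × 30 + 10 − 2 = 188 (labels ;00/;01 skipped at this minute). Total = 71928 + 8992 + 188 = 81108.

81108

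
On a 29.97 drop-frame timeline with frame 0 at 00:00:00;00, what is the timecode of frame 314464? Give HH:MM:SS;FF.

02:54:52;18

Each 10-minute DF block holds 10 × 60 × 30 − 9 × 2 = 17982 frames. 314464 ÷ 17982 → 17 full blocks, remainder 8770.
Within the partial block the first minute is 1800 frames and each further minute 1798, so 4 further minute boundaries passed. Total skipped labels = 18 × 17 + 2 × 4 = 314.
Non-drop label index = 314464 + 314 = 314778; at 30 labels/s that is 02:54:52:18, i.e. DF 02:54:52;18.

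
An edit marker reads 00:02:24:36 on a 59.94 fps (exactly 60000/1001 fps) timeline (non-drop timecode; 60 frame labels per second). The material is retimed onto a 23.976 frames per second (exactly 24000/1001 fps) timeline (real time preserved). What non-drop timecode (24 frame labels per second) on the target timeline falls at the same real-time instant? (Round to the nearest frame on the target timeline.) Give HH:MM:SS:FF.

00:02:24:14

Source frame index: (0×3600 + 2×60 + 24) × 60 + 36 = 8676.
Real time: 8676 / (60000/1001) = 723723/5000 s.
Target frame: (723723/5000) × (24000/1001) = 17352/5 ≈ 3470.400 → 3470.
At 24 labels/s: frame 3470 → 00:02:24:14.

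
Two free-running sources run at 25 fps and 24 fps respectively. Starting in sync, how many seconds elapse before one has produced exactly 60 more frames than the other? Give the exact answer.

60 seconds

The gap grows by |24 − 25| = 1 frame per second.
Time for a 60-frame gap: 60 ÷ (1) = 60 s.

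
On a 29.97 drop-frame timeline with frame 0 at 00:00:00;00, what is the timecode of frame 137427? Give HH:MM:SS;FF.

01:16:25;15

Ten DF minutes hold 17982 frames, so frame 137427 lies in block 7 (frames 125874–143855) with 11553 frames into that block.
The block's first minute is 1800 frames and the rest 1798 each; 11553 frames reaches minute 6, so 7 × 18 + 6 × 2 = 138 labels have been skipped so far.
Adding those back, label number 137427 + 138 = 137565 at 30 labels/s is 4585 s + 15 f = 1 h 16 min 25 s frame 15, i.e. 01:16:25;15.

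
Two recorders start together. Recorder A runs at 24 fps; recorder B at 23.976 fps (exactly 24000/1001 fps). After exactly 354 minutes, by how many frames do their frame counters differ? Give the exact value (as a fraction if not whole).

354 min = 21240 s.
A emits 24 × 21240 = 509760 frames; B emits 24000/1001 × 21240 = 509760000/1001.
Difference = 509760/1001 frames (≈ 509.2507); B is behind A.

509760/1001 frames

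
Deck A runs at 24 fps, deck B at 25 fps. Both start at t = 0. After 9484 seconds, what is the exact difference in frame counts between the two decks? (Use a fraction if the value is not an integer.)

9484 frames

A emits 24 × 9484 = 227616 frames; B emits 25 × 9484 = 237100.
Difference = 9484 frames; B is ahead of A.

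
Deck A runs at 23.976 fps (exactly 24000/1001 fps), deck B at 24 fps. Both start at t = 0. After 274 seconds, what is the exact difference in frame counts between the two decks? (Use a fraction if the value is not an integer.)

6576/1001 frames

A emits 24000/1001 × 274 = 6576000/1001 frames; B emits 24 × 274 = 6576.
Difference = 6576/1001 frames (≈ 6.5694); B is ahead of A.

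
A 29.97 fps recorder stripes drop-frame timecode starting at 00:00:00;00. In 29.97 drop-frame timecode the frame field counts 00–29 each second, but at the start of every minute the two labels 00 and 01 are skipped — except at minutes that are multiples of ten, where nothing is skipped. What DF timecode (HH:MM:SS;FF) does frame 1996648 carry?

Each 10-minute DF block holds 10 × 60 × 30 − 9 × 2 = 17982 frames. 1996648 ÷ 17982 → 111 full blocks, remainder 646.
Within the partial block the first minute is 1800 frames and each further minute 1798, so 0 further minute boundaries passed. Total skipped labels = 18 × 111 + 2 × 0 = 1998.
Non-drop label index = 1996648 + 1998 = 1998646; at 30 labels/s that is 18:30:21:16, i.e. DF 18:30:21;16.

18:30:21;16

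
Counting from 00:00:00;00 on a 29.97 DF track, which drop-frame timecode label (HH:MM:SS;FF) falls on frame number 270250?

Each 10-minute DF block holds 10 × 60 × 30 − 9 × 2 = 17982 frames. 270250 ÷ 17982 → 15 full blocks, remainder 520.
Within the partial block the first minute is 1800 frames and each further minute 1798, so 0 further minute boundaries passed. Total skipped labels = 18 × 15 + 2 × 0 = 270.
Non-drop label index = 270250 + 270 = 270520; at 30 labels/s that is 02:30:17:10, i.e. DF 02:30:17;10.

02:30:17;10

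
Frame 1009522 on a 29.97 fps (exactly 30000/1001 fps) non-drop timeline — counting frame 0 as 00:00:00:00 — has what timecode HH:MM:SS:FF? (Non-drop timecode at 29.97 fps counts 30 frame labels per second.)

1009522 ÷ 30 = 33650 full seconds, remainder 22 frames.
33650 s = 9 h 20 min 50 s.
Timecode: 09:20:50:22.

09:20:50:22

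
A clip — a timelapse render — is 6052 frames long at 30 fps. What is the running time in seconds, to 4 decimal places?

201.7333 seconds

Running time = 6052 × 1/30 = 3026/15 s ≈ 201.7333 s.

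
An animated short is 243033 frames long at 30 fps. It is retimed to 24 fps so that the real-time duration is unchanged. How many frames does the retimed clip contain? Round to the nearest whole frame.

Frames at target rate = 243033 × (24) / (30) = 972132/5 ≈ 194426.400.
Nearest whole frame: 194426.

194426 frames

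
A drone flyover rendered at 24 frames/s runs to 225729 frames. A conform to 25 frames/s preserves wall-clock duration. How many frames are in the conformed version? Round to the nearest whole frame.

Frames at target rate = 225729 × (25) / (24) = 1881075/8 ≈ 235134.375.
Nearest whole frame: 235134.

235134 frames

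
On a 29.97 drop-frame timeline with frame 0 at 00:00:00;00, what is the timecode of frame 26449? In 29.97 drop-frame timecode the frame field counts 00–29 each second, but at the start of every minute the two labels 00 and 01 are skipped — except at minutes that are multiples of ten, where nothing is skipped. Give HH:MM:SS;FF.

00:14:42;15

Each 10-minute DF block holds 10 × 60 × 30 − 9 × 2 = 17982 frames. 26449 ÷ 17982 → 1 full block, remainder 8467.
Within the partial block the first minute is 1800 frames and each further minute 1798, so 4 further minute boundaries passed. Total skipped labels = 18 × 1 + 2 × 4 = 26.
Non-drop label index = 26449 + 26 = 26475; at 30 labels/s that is 00:14:42:15, i.e. DF 00:14:42;15.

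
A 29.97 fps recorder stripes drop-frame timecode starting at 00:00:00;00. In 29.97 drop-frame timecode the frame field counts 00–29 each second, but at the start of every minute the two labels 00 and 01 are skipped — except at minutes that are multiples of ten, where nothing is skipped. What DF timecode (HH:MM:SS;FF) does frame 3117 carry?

Ten DF minutes hold 17982 frames, so frame 3117 lies in block 0 (frames 0–17981) with 3117 frames into that block.
The block's first minute is 1800 frames and the rest 1798 each; 3117 frames reaches minute 1, so 0 × 18 + 1 × 2 = 2 labels have been skipped so far.
Adding those back, label number 3117 + 2 = 3119 at 30 labels/s is 103 s + 29 f = 0 h 1 min 43 s frame 29, i.e. 00:01:43;29.

00:01:43;29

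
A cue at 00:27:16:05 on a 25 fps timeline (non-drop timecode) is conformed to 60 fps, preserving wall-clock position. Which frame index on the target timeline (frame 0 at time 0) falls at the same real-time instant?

frame 98172

Source frame index: (0×3600 + 27×60 + 16) × 25 + 5 = 40905.
Real time: 40905 / (25) = 8181/5 s.
Target frame: (8181/5) × (60) = 98172.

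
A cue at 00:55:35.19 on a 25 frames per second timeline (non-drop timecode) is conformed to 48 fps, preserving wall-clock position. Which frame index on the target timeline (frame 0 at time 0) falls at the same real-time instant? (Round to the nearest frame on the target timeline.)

frame 160116

Source frame index: (0×3600 + 55×60 + 35) × 25 + 19 = 83394.
Real time: 83394 / (25) = 83394/25 s.
Target frame: (83394/25) × (48) = 4002912/25 ≈ 160116.480 → 160116.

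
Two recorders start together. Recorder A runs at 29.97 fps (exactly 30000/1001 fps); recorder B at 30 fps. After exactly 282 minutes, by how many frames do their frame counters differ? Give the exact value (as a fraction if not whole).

507600/1001 frames

282 min = 16920 s.
A emits 30000/1001 × 16920 = 507600000/1001 frames; B emits 30 × 16920 = 507600.
Difference = 507600/1001 frames (≈ 507.0929); B is ahead of A.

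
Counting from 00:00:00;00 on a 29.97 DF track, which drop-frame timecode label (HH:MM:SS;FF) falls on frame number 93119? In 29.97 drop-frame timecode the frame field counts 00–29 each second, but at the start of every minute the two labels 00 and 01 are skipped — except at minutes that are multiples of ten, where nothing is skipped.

00:51:47;01

Ten DF minutes hold 17982 frames, so frame 93119 lies in block 5 (frames 89910–107891) with 3209 frames into that block.
The block's first minute is 1800 frames and the rest 1798 each; 3209 frames reaches minute 1, so 5 × 18 + 1 × 2 = 92 labels have been skipped so far.
Adding those back, label number 93119 + 92 = 93211 at 30 labels/s is 3107 s + 1 f = 0 h 51 min 47 s frame 1, i.e. 00:51:47;01.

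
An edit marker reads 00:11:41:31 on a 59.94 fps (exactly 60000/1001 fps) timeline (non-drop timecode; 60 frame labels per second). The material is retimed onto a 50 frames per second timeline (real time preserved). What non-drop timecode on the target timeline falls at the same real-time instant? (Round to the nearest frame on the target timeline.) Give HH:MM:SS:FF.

00:11:42:11

Source frame index: (0×3600 + 11×60 + 41) × 60 + 31 = 42091.
Real time: 42091 / (60000/1001) = 42133091/60000 s.
Target frame: (42133091/60000) × (50) = 42133091/1200 ≈ 35110.909 → 35111.
At 50 labels/s: frame 35111 → 00:11:42:11.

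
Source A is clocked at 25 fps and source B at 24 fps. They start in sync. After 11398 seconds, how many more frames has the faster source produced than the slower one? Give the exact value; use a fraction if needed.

A emits 25 × 11398 = 284950 frames; B emits 24 × 11398 = 273552.
Difference = 11398 frames; B is behind A.

11398 frames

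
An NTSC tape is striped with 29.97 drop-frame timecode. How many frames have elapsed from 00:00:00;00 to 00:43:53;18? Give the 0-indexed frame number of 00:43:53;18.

Complete 10-minute blocks: 4, each 17982 frames → 71928.
Remaining 3 whole minutes in the current block: 1800 + 2 × 1798 = 5396 frames.
Within the current minute: 53 × 30 + 18 − 2 = 1606 (labels ;00/;01 skipped at this minute). Total = 71928 + 5396 + 1606 = 78930.

78930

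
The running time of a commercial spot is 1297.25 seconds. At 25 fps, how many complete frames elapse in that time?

32431 frames

Frames = 1297.25 × 25 = 129725/4 ≈ 32431.2500.
Complete frames: 32431.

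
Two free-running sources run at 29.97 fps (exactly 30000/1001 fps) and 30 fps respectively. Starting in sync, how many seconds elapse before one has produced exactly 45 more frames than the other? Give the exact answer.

1501.5 seconds

The gap grows by |30 − 30000/1001| = 30/1001 frames per second.
Time for a 45-frame gap: 45 ÷ (30/1001) = 1501.5 s.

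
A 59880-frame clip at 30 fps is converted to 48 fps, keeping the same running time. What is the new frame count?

95808 frames

Target frames = source frames × (target rate / source rate) = 59880 × (48)/(30) = 59880 × 8/5 = 95808.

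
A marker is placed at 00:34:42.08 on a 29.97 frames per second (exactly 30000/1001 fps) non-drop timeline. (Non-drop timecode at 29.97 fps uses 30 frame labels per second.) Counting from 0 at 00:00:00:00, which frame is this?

Total seconds to the label: (0 × 3600 + 34 × 60 + 42) = 2082.
Frame index = 2082 × 30 + 8 = 62468.

62468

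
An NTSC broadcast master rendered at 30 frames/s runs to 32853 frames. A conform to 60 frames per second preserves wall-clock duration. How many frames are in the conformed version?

65706 frames

Target frames = source frames × (target rate / source rate) = 32853 × (60)/(30) = 32853 × 2 = 65706.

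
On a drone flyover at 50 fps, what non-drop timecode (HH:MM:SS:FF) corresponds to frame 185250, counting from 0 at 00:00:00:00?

185250 ÷ 50 = 3705 full seconds, remainder 0 frames.
3705 s = 1 h 1 min 45 s.
Timecode: 01:01:45:00.

01:01:45:00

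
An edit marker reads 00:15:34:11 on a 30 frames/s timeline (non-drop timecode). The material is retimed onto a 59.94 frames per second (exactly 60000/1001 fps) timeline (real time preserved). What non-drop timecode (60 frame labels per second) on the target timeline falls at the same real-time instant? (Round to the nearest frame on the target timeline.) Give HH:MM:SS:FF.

Source frame index: (0×3600 + 15×60 + 34) × 30 + 11 = 28031.
Real time: 28031 / (30) = 28031/30 s.
Target frame: (28031/30) × (60000/1001) = 56062000/1001 ≈ 56005.994 → 56006.
At 60 labels/s: frame 56006 → 00:15:33:26.

00:15:33:26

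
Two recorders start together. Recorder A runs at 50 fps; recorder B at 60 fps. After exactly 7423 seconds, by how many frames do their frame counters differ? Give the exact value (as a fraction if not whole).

A emits 50 × 7423 = 371150 frames; B emits 60 × 7423 = 445380.
Difference = 74230 frames; B is ahead of A.

74230 frames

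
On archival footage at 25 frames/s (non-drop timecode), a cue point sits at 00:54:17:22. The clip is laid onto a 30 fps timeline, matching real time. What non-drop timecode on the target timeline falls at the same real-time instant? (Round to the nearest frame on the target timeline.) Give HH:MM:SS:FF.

Source frame index: (0×3600 + 54×60 + 17) × 25 + 22 = 81447.
Real time: 81447 / (25) = 81447/25 s.
Target frame: (81447/25) × (30) = 488682/5 ≈ 97736.400 → 97736.
At 30 labels/s: frame 97736 → 00:54:17:26.

00:54:17:26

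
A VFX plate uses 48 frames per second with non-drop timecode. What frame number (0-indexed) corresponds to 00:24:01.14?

Total seconds to the label: (0 × 3600 + 24 × 60 + 1) = 1441.
Frame index = 1441 × 48 + 14 = 69182.

69182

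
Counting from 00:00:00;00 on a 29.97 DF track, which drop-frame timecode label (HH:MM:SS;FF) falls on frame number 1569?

Ten DF minutes hold 17982 frames, so frame 1569 lies in block 0 (frames 0–17981) with 1569 frames into that block.
The block's first minute is 1800 frames and the rest 1798 each; 1569 frames reaches minute 0, so 0 × 18 + 0 × 2 = 0 labels have been skipped so far.
Adding those back, label number 1569 + 0 = 1569 at 30 labels/s is 52 s + 9 f = 0 h 0 min 52 s frame 9, i.e. 00:00:52;09.

00:00:52;09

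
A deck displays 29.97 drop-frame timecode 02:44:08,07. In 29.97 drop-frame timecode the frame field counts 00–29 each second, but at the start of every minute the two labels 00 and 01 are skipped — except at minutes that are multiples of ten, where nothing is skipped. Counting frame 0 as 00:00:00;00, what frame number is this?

295151

As if non-drop at 30 labels/s: (2 × 3600 + 44 × 60 + 8) × 30 + 7 = 295447.
Minute boundaries passed: 164; those not divisible by 10: 164 − 16 = 148; dropped labels = 2 × 148 = 296.
Actual frame index = 295447 − 296 = 295151.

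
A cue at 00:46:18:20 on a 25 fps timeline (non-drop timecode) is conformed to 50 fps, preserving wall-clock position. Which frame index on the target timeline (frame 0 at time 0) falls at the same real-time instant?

frame 138940

Source frame index: (0×3600 + 46×60 + 18) × 25 + 20 = 69470.
Real time: 69470 / (25) = 13894/5 s.
Target frame: (13894/5) × (50) = 138940.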